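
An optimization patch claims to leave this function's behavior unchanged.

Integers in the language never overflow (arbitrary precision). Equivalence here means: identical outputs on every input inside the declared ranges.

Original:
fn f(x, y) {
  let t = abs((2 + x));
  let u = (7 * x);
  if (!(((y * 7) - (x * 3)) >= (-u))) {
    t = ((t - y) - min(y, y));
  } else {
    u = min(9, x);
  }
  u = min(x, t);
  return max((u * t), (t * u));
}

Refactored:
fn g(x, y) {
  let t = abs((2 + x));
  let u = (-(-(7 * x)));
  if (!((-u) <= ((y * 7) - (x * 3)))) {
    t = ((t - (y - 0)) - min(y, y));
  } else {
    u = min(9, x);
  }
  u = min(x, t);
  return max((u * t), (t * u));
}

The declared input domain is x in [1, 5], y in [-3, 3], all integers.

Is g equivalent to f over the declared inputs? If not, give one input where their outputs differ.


Although constant usage differs; and arithmetic usage differs; and comparison usage differs, 35/35 inputs agree.
verdict: equivalent


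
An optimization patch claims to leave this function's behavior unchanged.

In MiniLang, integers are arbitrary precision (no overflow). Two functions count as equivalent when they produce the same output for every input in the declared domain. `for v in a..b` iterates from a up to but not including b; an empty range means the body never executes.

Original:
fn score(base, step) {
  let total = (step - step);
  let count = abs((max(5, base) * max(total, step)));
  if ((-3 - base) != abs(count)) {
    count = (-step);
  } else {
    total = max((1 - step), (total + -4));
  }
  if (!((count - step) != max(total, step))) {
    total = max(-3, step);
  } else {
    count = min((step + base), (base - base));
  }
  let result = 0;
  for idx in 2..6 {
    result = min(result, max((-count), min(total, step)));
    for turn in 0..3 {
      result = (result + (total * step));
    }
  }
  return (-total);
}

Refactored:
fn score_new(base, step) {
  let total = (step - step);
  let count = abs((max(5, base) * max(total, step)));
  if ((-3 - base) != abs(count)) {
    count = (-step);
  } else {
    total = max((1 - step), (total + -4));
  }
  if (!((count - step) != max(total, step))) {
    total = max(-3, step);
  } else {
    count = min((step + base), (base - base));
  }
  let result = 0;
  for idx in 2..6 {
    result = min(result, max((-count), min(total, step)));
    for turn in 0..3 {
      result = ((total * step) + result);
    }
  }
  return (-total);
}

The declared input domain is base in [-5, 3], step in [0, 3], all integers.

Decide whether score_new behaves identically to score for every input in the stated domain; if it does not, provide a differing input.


Reading the diff, among the changes: same computation, different form.
One worked example (base=-5, step=1) — score: total=0, then count=5, then ((-3 - base) != abs(count)) is true, then count=-1, then (!((count - step) != max(total, step))) is false, then count=-4, then result=0, then (idx=2), then result=0, then (turn=0), then result=0, then (turn=1), then result=0, then (turn=2), then result=0, then (idx=3), then result=0, then (turn=0), then result=0, then (turn=1), then result=0, then (turn=2), then result=0, then (idx=4), then result=0, then (turn=0), then result=0, then (turn=1), then result=0, then (turn=2), then result=0, then (idx=5), then result=0, then (turn=0), then result=0, then (turn=1), then result=0, then (turn=2), then result=0, then returns 0; score_new: total=0, then count=5, then ((-3 - base) != abs(count)) is true, then count=-1, then (!((count - step) != max(total, step))) is false, then count=-4, then result=0, then (idx=2), then result=0, then (turn=0), then result=0, then (turn=1), then result=0, then (turn=2), then result=0, then (idx=3), then result=0, then (turn=0), then result=0, then (turn=1), then result=0, then (turn=2), then result=0, then (idx=4), then result=0, then (turn=0), then result=0, then (turn=1), then result=0, then (turn=2), then result=0, then (idx=5), then result=0, then (turn=0), then result=0, then (turn=1), then result=0, then (turn=2), then result=0, then returns 0; agreement on 0.
Checked all 36 inputs in the declared domain: the outputs agree on every one.
verdict: equivalent


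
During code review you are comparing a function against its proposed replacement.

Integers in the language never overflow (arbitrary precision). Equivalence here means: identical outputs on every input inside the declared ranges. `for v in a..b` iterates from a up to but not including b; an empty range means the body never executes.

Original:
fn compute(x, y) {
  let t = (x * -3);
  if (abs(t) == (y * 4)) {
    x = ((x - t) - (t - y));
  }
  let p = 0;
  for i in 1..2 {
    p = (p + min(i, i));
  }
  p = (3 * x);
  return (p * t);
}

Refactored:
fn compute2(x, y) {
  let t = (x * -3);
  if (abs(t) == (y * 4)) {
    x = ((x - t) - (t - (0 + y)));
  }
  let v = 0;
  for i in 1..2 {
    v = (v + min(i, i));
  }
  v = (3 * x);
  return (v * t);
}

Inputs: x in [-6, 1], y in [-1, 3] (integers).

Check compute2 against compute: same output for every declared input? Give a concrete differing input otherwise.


Comparing the listings, the differences include: local variable names differ, plus constant usage differs, plus arithmetic usage differs.
Spot check at x=-3, y=2 — compute: t := 9 | (abs(t) == (y * 4)): false | p := 0 | iter i=1: | p := 1 | p := -9 | result -81. compute2: t := 9 | (abs(t) == (y * 4)): false | v := 0 | iter i=1: | v := 1 | v := -9 | result -81. Both give -81.
Sweeping the whole domain (40 inputs) finds no disagreement.
verdict: equivalent


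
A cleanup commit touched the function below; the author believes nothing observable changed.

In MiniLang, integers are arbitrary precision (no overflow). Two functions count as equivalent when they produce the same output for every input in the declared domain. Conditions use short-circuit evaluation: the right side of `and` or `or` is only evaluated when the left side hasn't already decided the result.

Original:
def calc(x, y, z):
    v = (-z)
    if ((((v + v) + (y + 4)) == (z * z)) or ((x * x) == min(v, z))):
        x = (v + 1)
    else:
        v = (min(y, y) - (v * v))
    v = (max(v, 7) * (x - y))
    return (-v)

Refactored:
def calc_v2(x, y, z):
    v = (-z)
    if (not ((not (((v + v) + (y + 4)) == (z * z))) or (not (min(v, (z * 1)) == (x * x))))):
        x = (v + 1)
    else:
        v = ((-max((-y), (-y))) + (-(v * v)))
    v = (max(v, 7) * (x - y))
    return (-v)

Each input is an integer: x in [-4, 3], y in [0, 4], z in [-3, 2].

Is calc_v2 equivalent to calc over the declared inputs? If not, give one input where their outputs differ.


x=-4, y=4, z=2 yields 35 from calc but 56 from calc_v2.
verdict: not equivalent; witness: x=-4, y=4, z=2


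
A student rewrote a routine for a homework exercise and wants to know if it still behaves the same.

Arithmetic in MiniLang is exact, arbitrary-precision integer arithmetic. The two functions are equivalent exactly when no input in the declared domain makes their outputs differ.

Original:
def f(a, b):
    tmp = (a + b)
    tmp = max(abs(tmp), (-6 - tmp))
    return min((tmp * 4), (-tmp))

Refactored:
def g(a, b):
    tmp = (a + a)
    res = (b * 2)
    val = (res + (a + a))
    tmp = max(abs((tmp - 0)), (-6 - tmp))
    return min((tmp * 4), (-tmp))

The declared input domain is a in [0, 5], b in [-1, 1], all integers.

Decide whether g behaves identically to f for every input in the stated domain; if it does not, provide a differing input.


These are not equivalent — on a=0, b=-1 the outputs split (-1 vs 0).
f: tmp := -1 | tmp := 1 | result -1
g: tmp := 0 | res := -2 | val := -2 | tmp := 0 | result 0
verdict: not equivalent; witness: a=0, b=-1


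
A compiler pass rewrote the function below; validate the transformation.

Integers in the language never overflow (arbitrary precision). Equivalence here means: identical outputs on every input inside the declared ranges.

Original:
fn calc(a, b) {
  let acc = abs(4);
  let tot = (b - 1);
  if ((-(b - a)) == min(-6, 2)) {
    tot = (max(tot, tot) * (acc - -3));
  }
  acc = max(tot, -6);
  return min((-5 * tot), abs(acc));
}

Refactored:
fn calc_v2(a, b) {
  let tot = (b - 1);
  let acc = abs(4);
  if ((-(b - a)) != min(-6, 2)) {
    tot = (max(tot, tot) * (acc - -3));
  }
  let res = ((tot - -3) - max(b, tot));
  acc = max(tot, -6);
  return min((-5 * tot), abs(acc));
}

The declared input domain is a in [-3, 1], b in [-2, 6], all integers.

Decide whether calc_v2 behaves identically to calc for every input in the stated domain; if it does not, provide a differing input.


Take a=-3, b=-2.
calc: acc := 4 | tot := -3 | ((-(b - a)) == min(-6, 2)): false | acc := -3 | result 3
calc_v2: tot := -3 | acc := 4 | ((-(b - a)) != min(-6, 2)): true | tot := -21 | res := -16 | acc := -6 | result 6
3 != 6, so the rewrite changes behavior.
verdict: not equivalent; witness: a=-3, b=-2


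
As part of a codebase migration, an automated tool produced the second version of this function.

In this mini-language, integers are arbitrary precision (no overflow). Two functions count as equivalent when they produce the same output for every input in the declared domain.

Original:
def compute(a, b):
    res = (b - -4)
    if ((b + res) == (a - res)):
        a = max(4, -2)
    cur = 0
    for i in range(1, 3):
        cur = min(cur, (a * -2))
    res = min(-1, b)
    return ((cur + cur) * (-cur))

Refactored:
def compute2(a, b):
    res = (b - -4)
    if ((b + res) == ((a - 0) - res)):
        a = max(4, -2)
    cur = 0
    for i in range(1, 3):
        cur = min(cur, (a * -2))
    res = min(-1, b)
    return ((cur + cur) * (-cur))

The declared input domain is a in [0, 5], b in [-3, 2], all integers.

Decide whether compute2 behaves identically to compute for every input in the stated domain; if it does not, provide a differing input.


The two are interchangeable: arithmetic usage differs; constant usage differs, and every declared input agrees.
Tracing a=1, b=1: compute: res := 5 | ((b + res) == (a - res)): false | cur := 0 | iter i=1: | cur := -2 | iter i=2: | cur := -2 | res := -1 | result -8 | compute2: res := 5 | ((b + res) == ((a - 0) - res)): false | cur := 0 | iter i=1: | cur := -2 | iter i=2: | cur := -2 | res := -1 | result -8 — matching result -8.
Across all 36 domain points the two functions coincide.
verdict: equivalent


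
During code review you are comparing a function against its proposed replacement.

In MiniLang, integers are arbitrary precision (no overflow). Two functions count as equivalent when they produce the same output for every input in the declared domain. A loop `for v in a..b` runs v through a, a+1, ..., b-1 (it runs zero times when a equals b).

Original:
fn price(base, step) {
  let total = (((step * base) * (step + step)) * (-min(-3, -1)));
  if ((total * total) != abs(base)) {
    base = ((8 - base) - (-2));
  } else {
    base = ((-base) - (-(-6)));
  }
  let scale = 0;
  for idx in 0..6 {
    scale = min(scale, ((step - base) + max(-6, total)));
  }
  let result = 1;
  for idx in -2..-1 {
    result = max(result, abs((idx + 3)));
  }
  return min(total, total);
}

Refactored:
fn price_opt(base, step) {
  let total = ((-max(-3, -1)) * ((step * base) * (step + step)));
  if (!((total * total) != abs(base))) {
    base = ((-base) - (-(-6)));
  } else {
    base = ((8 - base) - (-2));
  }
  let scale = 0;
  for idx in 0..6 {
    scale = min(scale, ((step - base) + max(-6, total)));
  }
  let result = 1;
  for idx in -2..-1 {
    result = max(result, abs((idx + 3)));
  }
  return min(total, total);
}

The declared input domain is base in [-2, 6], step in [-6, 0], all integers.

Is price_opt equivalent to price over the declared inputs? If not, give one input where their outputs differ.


Run the pair on base=-2, step=-6.
price: total = -432; ((total * total) != abs(base)) -> true; base = 12; scale = 0; [idx=0]; scale = -24; [idx=1]; scale = -24; [idx=2]; scale = -24; [idx=3]; scale = -24; [idx=4]; scale = -24; [idx=5]; scale = -24; result = 1; [idx=-2]; result = 1; return -432
price_opt: total = -144; (!((total * total) != abs(base))) -> false; base = 12; scale = 0; [idx=0]; scale = -24; [idx=1]; scale = -24; [idx=2]; scale = -24; [idx=3]; scale = -24; [idx=4]; scale = -24; [idx=5]; scale = -24; result = 1; [idx=-2]; result = 1; return -144
-432 vs -144 — the two versions disagree here.
verdict: not equivalent; witness: base=-2, step=-6


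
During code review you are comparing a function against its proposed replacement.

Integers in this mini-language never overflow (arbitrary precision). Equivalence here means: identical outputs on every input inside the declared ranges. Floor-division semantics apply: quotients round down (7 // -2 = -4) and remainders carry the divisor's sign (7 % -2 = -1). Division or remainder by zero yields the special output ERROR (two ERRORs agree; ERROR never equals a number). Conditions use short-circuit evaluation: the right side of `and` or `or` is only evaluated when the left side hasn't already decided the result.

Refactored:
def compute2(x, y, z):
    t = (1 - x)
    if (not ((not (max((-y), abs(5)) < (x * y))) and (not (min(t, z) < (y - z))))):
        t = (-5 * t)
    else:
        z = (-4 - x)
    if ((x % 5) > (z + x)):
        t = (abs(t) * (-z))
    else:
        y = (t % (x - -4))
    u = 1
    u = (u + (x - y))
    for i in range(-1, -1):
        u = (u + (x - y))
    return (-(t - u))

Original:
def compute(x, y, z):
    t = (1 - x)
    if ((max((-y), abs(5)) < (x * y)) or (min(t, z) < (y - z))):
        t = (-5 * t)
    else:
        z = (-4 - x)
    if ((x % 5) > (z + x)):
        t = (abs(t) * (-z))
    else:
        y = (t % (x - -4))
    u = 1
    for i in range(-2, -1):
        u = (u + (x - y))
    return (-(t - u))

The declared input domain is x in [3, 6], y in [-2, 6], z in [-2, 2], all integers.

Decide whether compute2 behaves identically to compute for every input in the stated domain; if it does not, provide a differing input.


Comparing the listings, the differences include: arithmetic usage differs, and loop structure differs, and boolean connective usage differs, and statement counts differ.
One worked example (x=5, y=2, z=2) — compute: t := -4 | ((max((-y), abs(5)) < (x * y)) or (min(t, z) < (y - z))): true | t := 20 | ((x % 5) > (z + x)): false | y := 2 | u := 1 | iter i=-2: | u := 4 | result -16; compute2: t := -4 | (not ((not (max((-y), abs(5)) < (x * y))) and (not (min(t, z) < (y - z))))): true | t := 20 | ((x % 5) > (z + x)): false | y := 2 | u := 1 | u := 4 | loop over i: empty range | result -16; agreement on -16.
Checked all 180 inputs in the declared domain: the outputs agree on every one.
verdict: equivalent


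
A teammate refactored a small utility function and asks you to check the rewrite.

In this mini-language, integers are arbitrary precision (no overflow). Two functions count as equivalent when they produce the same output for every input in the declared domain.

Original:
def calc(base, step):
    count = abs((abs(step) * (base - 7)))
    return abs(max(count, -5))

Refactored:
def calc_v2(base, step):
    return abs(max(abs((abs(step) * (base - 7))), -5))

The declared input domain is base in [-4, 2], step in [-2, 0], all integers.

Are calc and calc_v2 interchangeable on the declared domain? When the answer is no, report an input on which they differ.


The two versions differ — the changes include statement counts differ; and local variable names differ.
One worked example (base=-2, step=0) — calc: count = 0; return 0; calc_v2: return 0; agreement on 0.
Every one of the 21 inputs gives matching results.
verdict: equivalent


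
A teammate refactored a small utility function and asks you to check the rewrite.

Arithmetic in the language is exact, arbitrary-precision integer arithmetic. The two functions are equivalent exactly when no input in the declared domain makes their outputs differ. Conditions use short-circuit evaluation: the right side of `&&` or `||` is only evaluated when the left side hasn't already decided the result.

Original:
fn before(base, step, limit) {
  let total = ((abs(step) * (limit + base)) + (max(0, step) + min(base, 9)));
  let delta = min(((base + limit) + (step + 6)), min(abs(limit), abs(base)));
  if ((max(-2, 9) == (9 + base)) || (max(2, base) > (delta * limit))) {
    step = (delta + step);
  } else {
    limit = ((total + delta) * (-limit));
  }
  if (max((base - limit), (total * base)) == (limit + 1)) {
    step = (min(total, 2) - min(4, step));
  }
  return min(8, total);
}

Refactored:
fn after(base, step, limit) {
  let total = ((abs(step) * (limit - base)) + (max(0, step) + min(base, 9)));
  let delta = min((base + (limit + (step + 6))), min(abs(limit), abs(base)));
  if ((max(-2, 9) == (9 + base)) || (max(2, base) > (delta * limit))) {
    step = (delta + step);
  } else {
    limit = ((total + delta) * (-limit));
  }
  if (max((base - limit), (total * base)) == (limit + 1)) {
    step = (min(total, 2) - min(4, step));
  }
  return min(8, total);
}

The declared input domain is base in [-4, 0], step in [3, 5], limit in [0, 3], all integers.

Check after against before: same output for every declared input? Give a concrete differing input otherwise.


Not equivalent: base=-4, step=3, limit=0 separates them (-13 vs 8).
before: total=-13, then delta=0, then ((max(-2, 9) == (9 + base)) || (max(2, base) > (delta * limit))) is true, then step=3, then (max((base - limit), (total * base)) == (limit + 1)) is false, then returns -13
after: total=11, then delta=0, then ((max(-2, 9) == (9 + base)) || (max(2, base) > (delta * limit))) is true, then step=3, then (max((base - limit), (total * base)) == (limit + 1)) is false, then returns 8
verdict: not equivalent; witness: base=-4, step=3, limit=0


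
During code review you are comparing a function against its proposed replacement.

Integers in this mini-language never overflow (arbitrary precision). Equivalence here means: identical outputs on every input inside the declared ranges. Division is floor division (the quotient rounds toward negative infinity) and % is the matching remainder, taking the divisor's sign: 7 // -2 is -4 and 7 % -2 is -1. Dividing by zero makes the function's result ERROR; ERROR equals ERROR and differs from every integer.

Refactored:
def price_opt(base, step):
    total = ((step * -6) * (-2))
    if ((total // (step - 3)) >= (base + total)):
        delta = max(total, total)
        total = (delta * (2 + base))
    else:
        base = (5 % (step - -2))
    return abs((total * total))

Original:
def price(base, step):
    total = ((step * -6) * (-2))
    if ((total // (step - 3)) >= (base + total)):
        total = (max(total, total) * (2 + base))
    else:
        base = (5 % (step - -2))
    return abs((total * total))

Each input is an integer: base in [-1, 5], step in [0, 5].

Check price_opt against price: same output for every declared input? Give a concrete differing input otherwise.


The two are interchangeable: statement counts differ; local variable names differ, and every declared input agrees.
One worked example (base=-1, step=0) — price: total = 0; ((total // (step - 3)) >= (base + total)) -> true; total = 0; return 0; price_opt: total = 0; ((total // (step - 3)) >= (base + total)) -> true; delta = 0; total = 0; return 0; agreement on 0.
An exhaustive pass over the 42 declared inputs shows identical outputs.
verdict: equivalent


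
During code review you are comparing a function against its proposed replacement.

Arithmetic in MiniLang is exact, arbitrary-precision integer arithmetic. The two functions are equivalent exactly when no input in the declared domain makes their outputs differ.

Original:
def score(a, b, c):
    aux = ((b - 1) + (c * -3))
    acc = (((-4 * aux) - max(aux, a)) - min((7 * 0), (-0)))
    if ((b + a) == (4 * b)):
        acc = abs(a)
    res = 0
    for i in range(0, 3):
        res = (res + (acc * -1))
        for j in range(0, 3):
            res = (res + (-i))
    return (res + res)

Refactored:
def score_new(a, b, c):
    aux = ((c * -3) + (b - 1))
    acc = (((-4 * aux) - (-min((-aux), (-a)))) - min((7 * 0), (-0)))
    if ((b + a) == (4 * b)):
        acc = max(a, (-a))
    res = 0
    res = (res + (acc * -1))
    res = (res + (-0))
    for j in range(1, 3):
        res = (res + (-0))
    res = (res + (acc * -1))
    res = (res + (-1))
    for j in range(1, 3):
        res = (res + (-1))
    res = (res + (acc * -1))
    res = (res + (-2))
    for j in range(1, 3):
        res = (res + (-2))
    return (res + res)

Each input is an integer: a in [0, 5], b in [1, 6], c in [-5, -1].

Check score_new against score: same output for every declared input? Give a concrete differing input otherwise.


Although statement counts differ, and arithmetic usage differs, and loop structure differs, and constant usage differs, and local variable names differ, and min/max/abs usage differs, 180/180 inputs agree.
verdict: equivalent


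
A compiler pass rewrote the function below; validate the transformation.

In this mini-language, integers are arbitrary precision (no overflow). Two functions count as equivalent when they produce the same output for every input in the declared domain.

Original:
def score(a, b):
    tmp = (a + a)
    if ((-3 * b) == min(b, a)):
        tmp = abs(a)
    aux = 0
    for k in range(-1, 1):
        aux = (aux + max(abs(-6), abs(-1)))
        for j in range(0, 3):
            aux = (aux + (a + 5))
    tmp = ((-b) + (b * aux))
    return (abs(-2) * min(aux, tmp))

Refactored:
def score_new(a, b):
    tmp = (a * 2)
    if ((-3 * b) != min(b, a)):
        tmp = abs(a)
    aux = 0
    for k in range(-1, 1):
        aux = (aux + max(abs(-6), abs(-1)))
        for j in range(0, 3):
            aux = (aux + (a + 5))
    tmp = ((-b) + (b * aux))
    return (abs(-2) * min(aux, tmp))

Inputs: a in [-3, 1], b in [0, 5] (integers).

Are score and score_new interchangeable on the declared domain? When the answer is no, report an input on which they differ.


Equivalent. The edit looks behavioral (`((-3 * b) == min(b, a))` became `((-3 * b) != min(b, a))`), but over these ranges it never changes the outcome.
Sweeping the whole domain (30 inputs) finds no disagreement.
One worked example (a=-2, b=4) — score: tmp=-4, then ((-3 * b) == min(b, a)) is false, then aux=0, then (k=-1), then aux=6, then (j=0), then aux=9, then (j=1), then aux=12, then (j=2), then aux=15, then (k=0), then aux=21, then (j=0), then aux=24, then (j=1), then aux=27, then (j=2), then aux=30, then tmp=116, then returns 60; score_new: tmp=-4, then ((-3 * b) != min(b, a)) is true, then tmp=2, then aux=0, then (k=-1), then aux=6, then (j=0), then aux=9, then (j=1), then aux=12, then (j=2), then aux=15, then (k=0), then aux=21, then (j=0), then aux=24, then (j=1), then aux=27, then (j=2), then aux=30, then tmp=116, then returns 60; agreement on 60.
verdict: equivalent


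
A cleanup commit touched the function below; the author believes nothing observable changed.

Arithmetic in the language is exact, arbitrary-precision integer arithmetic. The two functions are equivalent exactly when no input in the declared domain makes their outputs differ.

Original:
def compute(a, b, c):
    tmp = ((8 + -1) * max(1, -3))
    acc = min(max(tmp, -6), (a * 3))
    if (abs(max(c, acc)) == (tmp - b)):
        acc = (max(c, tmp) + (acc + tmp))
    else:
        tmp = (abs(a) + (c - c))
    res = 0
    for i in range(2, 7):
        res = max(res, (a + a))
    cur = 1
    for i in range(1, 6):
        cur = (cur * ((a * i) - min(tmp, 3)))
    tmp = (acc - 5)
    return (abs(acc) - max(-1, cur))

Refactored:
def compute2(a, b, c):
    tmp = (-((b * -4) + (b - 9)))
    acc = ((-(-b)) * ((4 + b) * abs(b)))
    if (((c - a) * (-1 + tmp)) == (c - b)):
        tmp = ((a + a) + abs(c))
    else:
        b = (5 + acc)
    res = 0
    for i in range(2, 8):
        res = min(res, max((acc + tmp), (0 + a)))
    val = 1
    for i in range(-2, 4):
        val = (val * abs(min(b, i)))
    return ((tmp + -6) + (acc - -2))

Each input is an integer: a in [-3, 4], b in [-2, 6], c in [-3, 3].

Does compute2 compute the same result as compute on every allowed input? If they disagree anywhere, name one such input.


Consider the input a=-3, b=-2, c=-3.
compute: tmp = 7; acc = -9; (abs(max(c, acc)) == (tmp - b)) -> false; tmp = 3; res = 0; [i=2]; res = 0; [i=3]; res = 0; [i=4]; res = 0; [i=5]; res = 0; [i=6]; res = 0; cur = 1; [i=1]; cur = -6; [i=2]; cur = 54; [i=3]; cur = -648; [i=4]; cur = 9720; [i=5]; cur = -174960; tmp = -14; return 10
compute2: tmp = 3; acc = -8; (((c - a) * (-1 + tmp)) == (c - b)) -> false; b = -3; res = 0; [i=2]; res = -3; [i=3]; res = -3; [i=4]; res = -3; [i=5]; res = -3; [i=6]; res = -3; [i=7]; res = -3; val = 1; [i=-2]; val = 3; [i=-1]; val = 9; [i=0]; val = 27; [i=1]; val = 81; [i=2]; val = 243; [i=3]; val = 729; return -9
10 and -9 differ, so these are not the same function on this domain.
verdict: not equivalent; witness: a=-3, b=-2, c=-3


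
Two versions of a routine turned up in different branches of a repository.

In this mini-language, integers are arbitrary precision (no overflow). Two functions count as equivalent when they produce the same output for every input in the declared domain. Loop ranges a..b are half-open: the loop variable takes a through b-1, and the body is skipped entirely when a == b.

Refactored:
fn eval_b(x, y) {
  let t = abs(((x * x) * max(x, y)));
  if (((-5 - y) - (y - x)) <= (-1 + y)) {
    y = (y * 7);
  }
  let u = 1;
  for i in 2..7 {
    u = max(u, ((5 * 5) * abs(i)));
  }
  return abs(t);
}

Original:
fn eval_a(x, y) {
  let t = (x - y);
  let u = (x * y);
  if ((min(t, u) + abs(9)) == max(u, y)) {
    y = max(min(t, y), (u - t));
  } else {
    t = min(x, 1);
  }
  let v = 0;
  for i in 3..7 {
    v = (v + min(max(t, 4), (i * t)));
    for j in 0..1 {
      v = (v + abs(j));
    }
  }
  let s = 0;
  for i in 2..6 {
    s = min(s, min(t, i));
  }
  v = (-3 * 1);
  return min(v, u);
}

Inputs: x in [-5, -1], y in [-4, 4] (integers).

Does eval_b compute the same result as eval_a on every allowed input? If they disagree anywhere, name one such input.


Run the pair on x=-5, y=-4.
eval_a: t = -1; u = 20; ((min(t, u) + abs(9)) == max(u, y)) -> false; t = -5; v = 0; [i=3]; v = -15; [j=0]; v = -15; [i=4]; v = -35; [j=0]; v = -35; [i=5]; v = -60; [j=0]; v = -60; [i=6]; v = -90; [j=0]; v = -90; s = 0; [i=2]; s = -5; [i=3]; s = -5; [i=4]; s = -5; [i=5]; s = -5; v = -3; return -3
eval_b: t = 100; (((-5 - y) - (y - x)) <= (-1 + y)) -> false; u = 1; [i=2]; u = 50; [i=3]; u = 75; [i=4]; u = 100; [i=5]; u = 125; [i=6]; u = 150; return 100
-3 against 100: the behavior changed.
verdict: not equivalent; witness: x=-5, y=-4


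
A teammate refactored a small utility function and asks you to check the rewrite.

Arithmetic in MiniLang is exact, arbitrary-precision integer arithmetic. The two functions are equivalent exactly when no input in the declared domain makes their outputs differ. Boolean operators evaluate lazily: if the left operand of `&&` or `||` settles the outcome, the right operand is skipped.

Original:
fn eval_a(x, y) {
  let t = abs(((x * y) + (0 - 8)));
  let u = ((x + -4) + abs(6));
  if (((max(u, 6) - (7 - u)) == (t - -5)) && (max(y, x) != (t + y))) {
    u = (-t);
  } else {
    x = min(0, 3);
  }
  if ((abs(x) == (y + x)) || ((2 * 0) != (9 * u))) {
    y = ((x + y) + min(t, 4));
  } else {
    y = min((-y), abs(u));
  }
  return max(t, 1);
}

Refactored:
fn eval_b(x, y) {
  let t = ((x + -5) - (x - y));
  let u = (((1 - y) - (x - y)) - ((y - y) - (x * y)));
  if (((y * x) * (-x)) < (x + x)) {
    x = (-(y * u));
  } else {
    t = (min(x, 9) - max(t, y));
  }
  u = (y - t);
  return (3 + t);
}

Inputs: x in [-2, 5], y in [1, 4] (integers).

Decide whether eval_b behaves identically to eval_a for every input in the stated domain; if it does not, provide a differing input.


The rewrite breaks on x=-2, y=1, where the results are 10 and 0.
eval_a: t becomes 10; next u becomes 0; next (((max(u, 6) - (7 - u)) == (t - -5)) && (max(y, x) != (t + y))) evaluates to false; next x becomes 0; next ((abs(x) == (y + x)) || ((2 * 0) != (9 * u))) evaluates to false; next y becomes -1; next final value 10
eval_b: t becomes -4; next u becomes 1; next (((y * x) * (-x)) < (x + x)) evaluates to false; next t becomes -3; next u becomes 4; next final value 0
verdict: not equivalent; witness: x=-2, y=1


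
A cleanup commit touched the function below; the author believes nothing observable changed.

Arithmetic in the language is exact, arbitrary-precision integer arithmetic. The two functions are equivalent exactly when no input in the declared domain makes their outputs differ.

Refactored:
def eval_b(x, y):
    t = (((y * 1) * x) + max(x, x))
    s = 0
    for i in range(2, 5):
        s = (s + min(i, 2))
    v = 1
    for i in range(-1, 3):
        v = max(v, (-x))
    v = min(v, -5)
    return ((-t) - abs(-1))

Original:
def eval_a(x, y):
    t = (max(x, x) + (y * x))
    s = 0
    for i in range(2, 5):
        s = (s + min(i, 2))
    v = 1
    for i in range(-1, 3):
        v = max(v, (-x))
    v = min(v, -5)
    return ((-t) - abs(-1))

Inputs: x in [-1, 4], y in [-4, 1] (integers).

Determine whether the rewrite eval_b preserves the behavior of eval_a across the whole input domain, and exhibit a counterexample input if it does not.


Behavior is preserved: although arithmetic usage differs; also constant usage differs, the outputs never diverge.
One worked example (x=4, y=-4) — eval_a: t=-12, then s=0, then (i=2), then s=2, then (i=3), then s=4, then (i=4), then s=6, then v=1, then (i=-1), then v=1, then (i=0), then v=1, then (i=1), then v=1, then (i=2), then v=1, then v=-5, then returns 11; eval_b: t=-12, then s=0, then (i=2), then s=2, then (i=3), then s=4, then (i=4), then s=6, then v=1, then (i=-1), then v=1, then (i=0), then v=1, then (i=1), then v=1, then (i=2), then v=1, then v=-5, then returns 11; agreement on 11.
Every one of the 36 inputs gives matching results.
verdict: equivalent


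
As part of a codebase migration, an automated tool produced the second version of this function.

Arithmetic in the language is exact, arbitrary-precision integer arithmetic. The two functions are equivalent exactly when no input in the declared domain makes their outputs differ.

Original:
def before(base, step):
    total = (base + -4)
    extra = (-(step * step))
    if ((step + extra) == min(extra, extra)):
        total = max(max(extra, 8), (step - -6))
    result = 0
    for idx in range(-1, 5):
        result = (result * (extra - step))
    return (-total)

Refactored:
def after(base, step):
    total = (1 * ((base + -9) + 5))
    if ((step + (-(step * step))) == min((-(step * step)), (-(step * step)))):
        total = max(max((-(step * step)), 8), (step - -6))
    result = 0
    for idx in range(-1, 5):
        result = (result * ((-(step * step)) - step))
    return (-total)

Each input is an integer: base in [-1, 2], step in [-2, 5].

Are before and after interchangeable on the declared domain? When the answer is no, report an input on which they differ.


Comparing the listings, the differences include: constant usage differs, plus statement counts differ, plus local variable names differ, plus arithmetic usage differs.
One worked example (base=2, step=5) — before: total=-2, then extra=-25, then ((step + extra) == min(extra, extra)) is false, then result=0, then (idx=-1), then result=0, then (idx=0), then result=0, then (idx=1), then result=0, then (idx=2), then result=0, then (idx=3), then result=0, then (idx=4), then result=0, then returns 2; after: total=-2, then ((step + (-(step * step))) == min((-(step * step)), (-(step * step)))) is false, then result=0, then (idx=-1), then result=0, then (idx=0), then result=0, then (idx=1), then result=0, then (idx=2), then result=0, then (idx=3), then result=0, then (idx=4), then result=0, then returns 2; agreement on 2.
Every one of the 32 inputs gives matching results.
verdict: equivalent


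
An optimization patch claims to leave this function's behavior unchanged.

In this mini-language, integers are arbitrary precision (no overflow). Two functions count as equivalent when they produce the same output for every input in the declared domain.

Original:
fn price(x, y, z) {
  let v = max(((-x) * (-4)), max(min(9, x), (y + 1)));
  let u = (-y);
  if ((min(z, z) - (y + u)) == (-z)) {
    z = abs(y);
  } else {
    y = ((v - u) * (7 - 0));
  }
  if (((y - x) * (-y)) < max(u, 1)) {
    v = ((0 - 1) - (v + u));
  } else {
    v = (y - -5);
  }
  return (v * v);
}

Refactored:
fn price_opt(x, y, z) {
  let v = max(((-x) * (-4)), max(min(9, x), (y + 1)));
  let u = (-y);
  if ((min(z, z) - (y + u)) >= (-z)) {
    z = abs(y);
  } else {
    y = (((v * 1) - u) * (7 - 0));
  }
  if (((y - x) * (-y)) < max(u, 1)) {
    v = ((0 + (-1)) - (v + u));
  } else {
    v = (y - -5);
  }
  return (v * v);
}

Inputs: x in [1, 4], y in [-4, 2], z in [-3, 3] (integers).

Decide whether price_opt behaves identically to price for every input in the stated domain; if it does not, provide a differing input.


Take x=2, y=1, z=1.
price: v=8, then u=-1, then ((min(z, z) - (y + u)) == (-z)) is false, then y=63, then (((y - x) * (-y)) < max(u, 1)) is true, then v=-8, then returns 64
price_opt: v=8, then u=-1, then ((min(z, z) - (y + u)) >= (-z)) is true, then z=1, then (((y - x) * (-y)) < max(u, 1)) is false, then v=6, then returns 36
64 != 36, so the rewrite changes behavior.
verdict: not equivalent; witness: x=2, y=1, z=1


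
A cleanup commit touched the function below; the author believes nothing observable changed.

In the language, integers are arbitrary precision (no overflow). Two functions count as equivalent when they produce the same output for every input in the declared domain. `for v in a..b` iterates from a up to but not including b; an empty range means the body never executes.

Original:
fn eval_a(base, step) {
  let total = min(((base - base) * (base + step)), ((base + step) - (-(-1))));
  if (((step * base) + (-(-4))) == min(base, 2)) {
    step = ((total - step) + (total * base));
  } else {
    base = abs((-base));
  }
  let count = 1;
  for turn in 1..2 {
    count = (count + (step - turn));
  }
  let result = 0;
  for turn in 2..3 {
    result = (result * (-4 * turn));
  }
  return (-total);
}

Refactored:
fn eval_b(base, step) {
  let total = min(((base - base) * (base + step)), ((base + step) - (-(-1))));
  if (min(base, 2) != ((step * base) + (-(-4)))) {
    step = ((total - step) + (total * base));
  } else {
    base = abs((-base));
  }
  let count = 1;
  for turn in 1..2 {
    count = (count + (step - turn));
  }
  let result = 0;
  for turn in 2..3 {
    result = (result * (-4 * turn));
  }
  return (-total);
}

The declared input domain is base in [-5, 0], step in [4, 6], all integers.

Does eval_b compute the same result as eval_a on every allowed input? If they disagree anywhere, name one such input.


Equivalent. There is a behavioral-looking edit here, yet the outcome never shifts on this domain.
Every one of the 18 inputs gives matching results.
Tracing base=0, step=6: eval_a: total = 0; (((step * base) + (-(-4))) == min(base, 2)) -> false; base = 0; count = 1; [turn=1]; count = 6; result = 0; [turn=2]; result = 0; return 0 | eval_b: total = 0; (min(base, 2) != ((step * base) + (-(-4)))) -> true; step = -6; count = 1; [turn=1]; count = -6; result = 0; [turn=2]; result = 0; return 0 — matching result 0.
verdict: equivalent


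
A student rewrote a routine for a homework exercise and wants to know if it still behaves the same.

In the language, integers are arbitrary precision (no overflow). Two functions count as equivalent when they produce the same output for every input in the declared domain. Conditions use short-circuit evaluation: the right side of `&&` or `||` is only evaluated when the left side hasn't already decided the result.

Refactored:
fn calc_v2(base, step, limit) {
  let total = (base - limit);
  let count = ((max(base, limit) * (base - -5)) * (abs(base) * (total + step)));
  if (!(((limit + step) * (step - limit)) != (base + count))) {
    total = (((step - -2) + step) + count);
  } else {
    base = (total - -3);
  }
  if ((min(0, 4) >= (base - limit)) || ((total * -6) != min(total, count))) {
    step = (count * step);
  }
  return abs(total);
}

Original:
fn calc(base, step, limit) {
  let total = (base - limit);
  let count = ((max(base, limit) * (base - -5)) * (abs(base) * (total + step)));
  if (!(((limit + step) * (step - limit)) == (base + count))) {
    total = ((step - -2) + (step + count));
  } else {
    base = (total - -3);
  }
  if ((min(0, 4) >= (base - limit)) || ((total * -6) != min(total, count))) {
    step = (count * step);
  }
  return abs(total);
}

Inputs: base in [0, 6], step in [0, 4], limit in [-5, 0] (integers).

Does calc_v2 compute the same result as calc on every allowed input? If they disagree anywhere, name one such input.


Consider the input base=0, step=0, limit=-5.
calc: total becomes 5; next count becomes 0; next (!(((limit + step) * (step - limit)) == (base + count))) evaluates to true; next total becomes 2; next ((min(0, 4) >= (base - limit)) || ((total * -6) != min(total, count))) evaluates to true; next step becomes 0; next final value 2
calc_v2: total becomes 5; next count becomes 0; next (!(((limit + step) * (step - limit)) != (base + count))) evaluates to false; next base becomes 8; next ((min(0, 4) >= (base - limit)) || ((total * -6) != min(total, count))) evaluates to true; next step becomes 0; next final value 5
2 and 5 differ, so these are not the same function on this domain.
verdict: not equivalent; witness: base=0, step=0, limit=-5


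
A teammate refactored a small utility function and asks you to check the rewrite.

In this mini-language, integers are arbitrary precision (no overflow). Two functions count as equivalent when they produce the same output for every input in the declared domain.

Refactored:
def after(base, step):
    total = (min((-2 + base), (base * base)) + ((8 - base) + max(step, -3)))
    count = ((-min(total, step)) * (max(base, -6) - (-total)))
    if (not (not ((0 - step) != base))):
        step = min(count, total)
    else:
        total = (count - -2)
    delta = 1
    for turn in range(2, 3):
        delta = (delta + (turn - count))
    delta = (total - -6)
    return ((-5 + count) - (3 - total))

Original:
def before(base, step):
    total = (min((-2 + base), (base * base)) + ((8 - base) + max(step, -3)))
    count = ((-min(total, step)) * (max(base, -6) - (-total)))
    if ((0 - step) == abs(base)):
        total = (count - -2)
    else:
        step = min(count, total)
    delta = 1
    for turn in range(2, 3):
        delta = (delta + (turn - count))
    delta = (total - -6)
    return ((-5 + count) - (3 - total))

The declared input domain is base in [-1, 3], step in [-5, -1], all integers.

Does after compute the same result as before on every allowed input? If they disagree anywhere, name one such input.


There is a counterexample at base=-1, step=-1: 2 on one side, 1 on the other.
before: total=5, then count=4, then ((0 - step) == abs(base)) is true, then total=6, then delta=1, then (turn=2), then delta=-1, then delta=12, then returns 2
after: total=5, then count=4, then (not (not ((0 - step) != base))) is true, then step=4, then delta=1, then (turn=2), then delta=-1, then delta=11, then returns 1
verdict: not equivalent; witness: base=-1, step=-1


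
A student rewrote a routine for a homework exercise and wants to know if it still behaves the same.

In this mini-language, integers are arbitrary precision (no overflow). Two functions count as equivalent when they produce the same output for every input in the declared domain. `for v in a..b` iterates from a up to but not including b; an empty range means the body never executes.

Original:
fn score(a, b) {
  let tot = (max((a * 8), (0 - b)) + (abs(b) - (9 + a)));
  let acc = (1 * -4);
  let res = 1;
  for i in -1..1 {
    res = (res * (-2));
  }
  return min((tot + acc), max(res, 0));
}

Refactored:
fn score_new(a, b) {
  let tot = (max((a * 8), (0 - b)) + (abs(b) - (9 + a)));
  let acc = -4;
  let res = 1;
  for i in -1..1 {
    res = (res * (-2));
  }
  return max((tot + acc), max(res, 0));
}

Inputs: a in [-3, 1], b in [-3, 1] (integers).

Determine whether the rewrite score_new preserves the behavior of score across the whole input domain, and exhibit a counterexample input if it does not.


There is a counterexample at a=-3, b=-3: -4 on one side, 4 on the other.
score: tot = 0; acc = -4; res = 1; [i=-1]; res = -2; [i=0]; res = 4; return -4
score_new: tot = 0; acc = -4; res = 1; [i=-1]; res = -2; [i=0]; res = 4; return 4
verdict: not equivalent; witness: a=-3, b=-3
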